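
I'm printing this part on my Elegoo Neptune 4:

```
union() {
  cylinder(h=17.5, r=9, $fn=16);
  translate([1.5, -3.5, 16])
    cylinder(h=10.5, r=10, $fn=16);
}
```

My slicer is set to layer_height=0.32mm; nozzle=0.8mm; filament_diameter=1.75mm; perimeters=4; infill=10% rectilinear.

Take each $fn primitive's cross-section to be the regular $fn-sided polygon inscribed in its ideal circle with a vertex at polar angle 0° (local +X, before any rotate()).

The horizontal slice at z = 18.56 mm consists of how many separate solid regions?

1

At z = 18.56 mm: the cylinder is absent (z outside [0, 17.5]); the r=10 cylinder at (1.5, -3.5) contributes a regular 16-gon of circumradius 10; Combining (union): only the r=10 cylinder at (1.5, -3.5) is present, so the union is just that shape — 1 connected region. The result has 1 disconnected region.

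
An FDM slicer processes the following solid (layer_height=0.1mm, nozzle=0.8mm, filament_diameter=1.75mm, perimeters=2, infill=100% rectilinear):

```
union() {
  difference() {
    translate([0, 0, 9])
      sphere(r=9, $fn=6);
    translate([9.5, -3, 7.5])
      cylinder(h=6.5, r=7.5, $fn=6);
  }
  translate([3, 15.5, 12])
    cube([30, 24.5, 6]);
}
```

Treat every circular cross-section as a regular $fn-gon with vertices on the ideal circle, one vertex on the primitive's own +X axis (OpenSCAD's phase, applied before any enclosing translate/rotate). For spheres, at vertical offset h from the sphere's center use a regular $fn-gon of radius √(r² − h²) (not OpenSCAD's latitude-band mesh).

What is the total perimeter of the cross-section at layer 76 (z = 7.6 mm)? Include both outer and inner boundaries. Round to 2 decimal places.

At z = 7.6 mm: the sphere: section is a regular 6-gon, circumradius = √(r²−h²) = √(9²−1.4²) = 8.890 (perimeter = 2·6·8.890·sin(180°/6) = 53.34 mm); the cylinder at (9.5, -3): section is a regular 6-gon, circumradius r=7.5 (perimeter = 2·6·7.500·sin(180°/6) = 45.00 mm); After the difference (first − rest): starting from the r=9 sphere, the r=7.5 cylinder at (9.5, -3) partially overlaps it — only the 37.97 mm² overlap (of its 146.14 mm²) is removed, clipping the outline — boundary = 54.47 mm; the cube at (3, 15.5) does not reach this height (z outside [12, 18]); Taking the union: only the result so far is present, so the union is just that shape — boundary = 54.47 mm. Overall, the cross-section is a single solid region. Total boundary length (outer) = 54.47 mm.

54.47 mm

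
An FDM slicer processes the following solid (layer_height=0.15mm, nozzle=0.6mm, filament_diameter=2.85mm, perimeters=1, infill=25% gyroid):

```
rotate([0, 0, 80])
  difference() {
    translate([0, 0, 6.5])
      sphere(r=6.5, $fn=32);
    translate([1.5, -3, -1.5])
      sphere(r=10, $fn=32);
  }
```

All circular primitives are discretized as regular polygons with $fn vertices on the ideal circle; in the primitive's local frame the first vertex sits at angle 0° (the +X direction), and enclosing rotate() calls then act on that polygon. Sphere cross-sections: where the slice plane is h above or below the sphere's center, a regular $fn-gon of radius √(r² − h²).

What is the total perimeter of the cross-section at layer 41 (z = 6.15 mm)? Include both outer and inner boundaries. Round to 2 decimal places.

At z = 6.15 mm: the r=6.5 sphere contributes a regular 32-gon of circumradius √(6.5²−0.35²) = 6.491 (perimeter = 2·32·6.491·sin(180°/32) = 40.72 mm); the sphere at (1.5, -3): section is a regular 32-gon, circumradius = √(r²−h²) = √(10²−7.65²) = 6.440 (perimeter = 2·32·6.440·sin(180°/32) = 40.40 mm); After the difference (first − rest): starting from the r=6.5 sphere, the r=10 sphere at (1.5, -3) partially overlaps it — only the 87.74 mm² overlap (of its 129.47 mm²) is removed, clipping the outline — boundary = 40.98 mm; (whole slice rotated 80° about Z — lengths, areas and connectivity unchanged). Overall, the cross-section is a single solid region. Total boundary length (outer) = 40.98 mm.

40.98 mm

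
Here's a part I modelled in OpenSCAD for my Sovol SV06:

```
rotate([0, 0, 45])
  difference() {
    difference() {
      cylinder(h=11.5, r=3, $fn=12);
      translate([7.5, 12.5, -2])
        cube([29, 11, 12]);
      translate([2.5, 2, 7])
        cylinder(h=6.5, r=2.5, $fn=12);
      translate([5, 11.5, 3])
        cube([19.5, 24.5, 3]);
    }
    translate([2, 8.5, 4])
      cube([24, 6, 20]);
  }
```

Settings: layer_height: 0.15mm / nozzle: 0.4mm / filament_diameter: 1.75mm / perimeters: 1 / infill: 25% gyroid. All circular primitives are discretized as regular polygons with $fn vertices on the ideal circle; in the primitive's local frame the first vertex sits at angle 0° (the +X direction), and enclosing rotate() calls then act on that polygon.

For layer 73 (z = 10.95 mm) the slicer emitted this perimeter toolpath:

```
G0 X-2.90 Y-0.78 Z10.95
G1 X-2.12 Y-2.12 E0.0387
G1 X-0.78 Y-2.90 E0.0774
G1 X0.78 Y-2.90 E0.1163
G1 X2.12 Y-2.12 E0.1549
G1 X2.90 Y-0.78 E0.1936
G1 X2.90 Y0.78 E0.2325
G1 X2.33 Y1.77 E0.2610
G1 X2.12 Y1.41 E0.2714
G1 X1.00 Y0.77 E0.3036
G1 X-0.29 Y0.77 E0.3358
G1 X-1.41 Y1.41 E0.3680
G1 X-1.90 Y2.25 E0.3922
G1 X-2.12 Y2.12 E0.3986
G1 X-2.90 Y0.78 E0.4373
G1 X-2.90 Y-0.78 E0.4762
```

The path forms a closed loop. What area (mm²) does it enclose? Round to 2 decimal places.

20.52 mm²

Apply the shoelace formula to the sequence of (X, Y) vertices; enclosed area = 20.52 mm².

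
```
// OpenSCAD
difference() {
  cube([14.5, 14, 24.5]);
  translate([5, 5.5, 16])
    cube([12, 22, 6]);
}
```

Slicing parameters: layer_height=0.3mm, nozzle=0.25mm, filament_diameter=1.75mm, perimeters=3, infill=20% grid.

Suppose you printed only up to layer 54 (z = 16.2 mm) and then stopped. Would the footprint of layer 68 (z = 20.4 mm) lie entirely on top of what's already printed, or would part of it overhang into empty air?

entirely on top

Compare the two slices. At z = 16.2: the cube (footprint 14.5×14) is included at this height (area 203.00 mm²); the cube at (5, 5.5) is present — its section is the full 12×22 rectangle (area 264.00 mm²); After the difference (first − rest): starting from the 14.5×14 cube (203.00 mm²), the 12×22 cube at (5, 5.5) partially overlaps it — only the 80.75 mm² overlap (of its 264.00 mm²) is removed, clipping the outline — area = 122.25 mm². At z = 20.4: the cube is present — its section is the full 14.5×14 rectangle (area 203.00 mm²); the cube at (5, 5.5) (footprint 12×22) is included at this height (area 264.00 mm²); Subtracting the remaining from the first: starting from the 14.5×14 cube (203.00 mm²), the 12×22 cube at (5, 5.5) partially overlaps it — only the 80.75 mm² overlap (of its 264.00 mm²) is removed, clipping the outline — area = 122.25 mm². Checking containment: the cross-section at z = 20.4 is a subset of the cross-section at z = 16.2.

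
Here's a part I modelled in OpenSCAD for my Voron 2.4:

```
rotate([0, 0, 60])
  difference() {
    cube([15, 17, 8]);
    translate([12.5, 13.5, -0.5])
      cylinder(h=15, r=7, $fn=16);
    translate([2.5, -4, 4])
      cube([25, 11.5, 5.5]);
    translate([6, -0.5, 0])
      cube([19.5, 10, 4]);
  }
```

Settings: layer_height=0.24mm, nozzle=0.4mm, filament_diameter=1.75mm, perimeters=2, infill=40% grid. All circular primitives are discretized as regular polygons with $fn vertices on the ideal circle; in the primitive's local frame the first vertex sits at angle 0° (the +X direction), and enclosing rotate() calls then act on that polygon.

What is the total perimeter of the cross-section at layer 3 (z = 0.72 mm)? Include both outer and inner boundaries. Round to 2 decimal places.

At z = 0.72 mm: the cube is present — its section is the full 15×17 rectangle (perimeter 64.00 mm); the r=7 cylinder at (12.5, 13.5) gives a regular 16-gon of circumradius 7 (constant along its height) (perimeter = 2·16·7.000·sin(180°/16) = 43.70 mm); the cube at (2.5, -4) is absent (z outside [4, 9.5]); the cube at (6, -0.5) is present — its section is the full 19.5×10 rectangle (perimeter 59.00 mm); Taking the first minus the rest: starting from the 15×17 cube, the r=7 cylinder at (12.5, 13.5) partially overlaps it — only the 86.25 mm² overlap (of its 150.01 mm²) is removed, clipping the outline; the 19.5×10 cube at (6, -0.5) partially overlaps it — only the 67.12 mm² overlap (of its 195.00 mm²) is removed, clipping the outline — boundary = 48.04 mm; (whole slice rotated 60° about Z — lengths, areas and connectivity unchanged). Overall, the cross-section is a single solid region. Total boundary length (outer) = 48.04 mm.

48.04 mm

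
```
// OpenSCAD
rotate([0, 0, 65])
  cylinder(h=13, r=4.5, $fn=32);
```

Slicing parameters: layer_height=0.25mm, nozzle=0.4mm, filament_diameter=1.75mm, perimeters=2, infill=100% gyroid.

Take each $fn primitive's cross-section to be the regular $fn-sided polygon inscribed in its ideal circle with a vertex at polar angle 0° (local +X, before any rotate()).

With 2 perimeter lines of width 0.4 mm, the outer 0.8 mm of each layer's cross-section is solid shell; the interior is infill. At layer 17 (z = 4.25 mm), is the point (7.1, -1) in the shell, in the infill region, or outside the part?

outside

At z = 4.25 mm: the cylinder: section is a regular 32-gon, circumradius r=4.5; (whole slice rotated 65° about Z — lengths, areas and connectivity unchanged). Overall, the cross-section is a single solid region. Undo the 65° rotation: the query point maps to (2.094, -6.857) in the un-rotated model frame. The nearest boundary edge runs (0.88, -4.41)→(1.72, -4.16); distance from the point to it = 2.69 mm. The point is not inside any of the regions above, so it lies outside the cross-section (2.69 mm from the nearest boundary).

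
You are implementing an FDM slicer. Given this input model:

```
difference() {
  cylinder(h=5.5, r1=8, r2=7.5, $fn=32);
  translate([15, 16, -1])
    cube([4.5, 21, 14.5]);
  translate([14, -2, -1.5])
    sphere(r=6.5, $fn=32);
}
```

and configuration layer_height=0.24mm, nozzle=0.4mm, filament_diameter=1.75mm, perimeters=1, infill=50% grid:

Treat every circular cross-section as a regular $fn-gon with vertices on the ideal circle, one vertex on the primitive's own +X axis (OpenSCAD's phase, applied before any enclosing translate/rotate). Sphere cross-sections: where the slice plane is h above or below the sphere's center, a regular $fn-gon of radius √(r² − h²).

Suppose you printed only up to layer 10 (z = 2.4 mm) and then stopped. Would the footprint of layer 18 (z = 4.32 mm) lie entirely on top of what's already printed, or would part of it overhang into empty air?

entirely on top

Compare the two slices. At z = 2.4: the cone (r1=8→r2=7.5) has section circumradius 7.782 here — a regular 32-gon (area = (32/2)·7.782²·sin(360°/32) = 189.02 mm²); the cube at (15, 16) (footprint 4.5×21) is included at this height (area 94.50 mm²); the r=6.5 sphere at (14, -2) contributes a regular 32-gon of circumradius √(6.5²−3.9²) = 5.200 (area = (32/2)·5.200²·sin(360°/32) = 84.40 mm²); Subtracting the remaining from the first: starting from the cone (189.02 mm²), the 4.5×21 cube at (15, 16) misses the remaining region (no effect); the r=6.5 sphere at (14, -2) misses the remaining region (no effect) — area = 189.02 mm². At z = 4.32: the cone: at t=0.785 of its height the radius interpolates to r₁+(r₂−r₁)t = 7.607, giving a regular 32-gon of that circumradius (area = (32/2)·7.607²·sin(360°/32) = 180.64 mm²); the cube at (15, 16) is present — its section is the full 4.5×21 rectangle (area 94.50 mm²); the r=6.5 sphere at (14, -2) slices to a regular 32-gon of circumradius 2.894 (√(r²−h²) with h=5.82 from center) (area = (32/2)·2.894²·sin(360°/32) = 26.15 mm²); Subtracting the remaining from the first: starting from the cone (180.64 mm²), the 4.5×21 cube at (15, 16) misses the remaining region (no effect); the r=6.5 sphere at (14, -2) misses the remaining region (no effect) — area = 180.64 mm². Checking containment: the cross-section at z = 4.32 is a subset of the cross-section at z = 2.4.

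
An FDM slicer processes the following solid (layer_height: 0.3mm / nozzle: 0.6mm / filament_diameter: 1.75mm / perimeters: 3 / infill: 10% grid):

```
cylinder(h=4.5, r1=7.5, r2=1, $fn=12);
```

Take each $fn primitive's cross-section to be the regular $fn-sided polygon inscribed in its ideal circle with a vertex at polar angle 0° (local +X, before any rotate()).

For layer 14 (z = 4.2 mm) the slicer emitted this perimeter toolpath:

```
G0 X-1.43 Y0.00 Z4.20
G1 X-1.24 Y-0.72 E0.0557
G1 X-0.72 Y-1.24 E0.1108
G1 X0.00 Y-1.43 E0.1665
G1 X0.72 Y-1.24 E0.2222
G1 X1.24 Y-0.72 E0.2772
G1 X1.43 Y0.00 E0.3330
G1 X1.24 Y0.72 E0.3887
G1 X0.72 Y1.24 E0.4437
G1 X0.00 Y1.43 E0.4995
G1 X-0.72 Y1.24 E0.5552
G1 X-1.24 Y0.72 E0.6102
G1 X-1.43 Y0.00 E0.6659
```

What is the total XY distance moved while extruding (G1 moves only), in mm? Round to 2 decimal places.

Sum the Euclidean lengths of each G1 segment: total = 8.90 mm.

8.90 mm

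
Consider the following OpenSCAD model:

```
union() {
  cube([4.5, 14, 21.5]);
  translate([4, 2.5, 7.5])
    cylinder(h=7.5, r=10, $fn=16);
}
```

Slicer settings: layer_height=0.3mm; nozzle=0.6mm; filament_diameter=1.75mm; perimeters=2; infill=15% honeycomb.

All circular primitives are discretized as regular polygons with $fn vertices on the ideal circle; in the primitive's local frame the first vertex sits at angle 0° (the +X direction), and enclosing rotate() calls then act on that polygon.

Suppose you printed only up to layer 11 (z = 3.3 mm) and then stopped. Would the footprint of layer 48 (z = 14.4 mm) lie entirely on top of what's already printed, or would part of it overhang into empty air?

Compare the two slices. At z = 3.3: the cube (footprint 4.5×14) is included at this height (area 63.00 mm²); the cylinder at (4, 2.5) is not intersected at this z (z outside [7.5, 15]); Merging all regions: only the 4.5×14 cube is present, so the union is just that shape — area = 63.00 mm². At z = 14.4: the 4.5×14 cube contributes its full rectangle (area 63.00 mm²); the cylinder at (4, 2.5): section is a regular 16-gon, circumradius r=10 (area = (16/2)·10.000²·sin(360°/16) = 306.15 mm²); Combining (union): the regions partially overlap — summed areas 369.15 mm² minus the doubly-counted overlap 54.63 mm² gives 314.52 mm² — area = 314.52 mm². Checking containment: at z = 14.4 the cross-section extends beyond the z = 3.3 cross-section by about 251.52 mm².

part overhangs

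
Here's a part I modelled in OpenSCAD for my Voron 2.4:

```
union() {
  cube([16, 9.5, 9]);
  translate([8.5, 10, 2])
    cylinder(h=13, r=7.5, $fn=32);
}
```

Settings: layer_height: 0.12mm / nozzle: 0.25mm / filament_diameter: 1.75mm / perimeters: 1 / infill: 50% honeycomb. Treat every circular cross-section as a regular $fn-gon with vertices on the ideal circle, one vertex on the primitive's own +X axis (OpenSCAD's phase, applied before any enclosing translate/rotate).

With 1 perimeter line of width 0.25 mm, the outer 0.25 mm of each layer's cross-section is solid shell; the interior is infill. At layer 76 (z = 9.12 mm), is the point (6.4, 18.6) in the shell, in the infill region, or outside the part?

outside

At z = 9.12 mm: the cube is not intersected at this z (z outside [0, 9]); the r=7.5 cylinder at (8.5, 10) contributes a regular 32-gon of circumradius 7.5; Taking the union: only the r=7.5 cylinder at (8.5, 10) is present, so the union is just that shape — 1 connected region. Overall, the cross-section is a single solid region. The nearest boundary edge runs (7.04, 17.36)→(5.63, 16.93); distance from the point to it = 1.38 mm. The point is not inside any of the regions above, so it lies outside the cross-section (1.38 mm from the nearest boundary).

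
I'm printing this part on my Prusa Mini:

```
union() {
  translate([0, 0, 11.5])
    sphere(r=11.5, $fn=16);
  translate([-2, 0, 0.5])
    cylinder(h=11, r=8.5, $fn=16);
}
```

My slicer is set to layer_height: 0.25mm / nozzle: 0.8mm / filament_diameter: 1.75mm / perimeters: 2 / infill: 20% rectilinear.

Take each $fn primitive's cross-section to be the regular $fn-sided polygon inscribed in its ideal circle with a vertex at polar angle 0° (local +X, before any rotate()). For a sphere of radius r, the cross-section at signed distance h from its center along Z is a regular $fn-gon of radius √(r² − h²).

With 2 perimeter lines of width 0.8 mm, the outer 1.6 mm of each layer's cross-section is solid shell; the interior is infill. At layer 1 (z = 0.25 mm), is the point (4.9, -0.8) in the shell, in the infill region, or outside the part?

At z = 0.25 mm: the r=11.5 sphere contributes a regular 16-gon of circumradius √(11.5²−11.25²) = 2.385; the cylinder at (-2, 0) is absent (z outside [0.5, 11.5]); Taking the union: only the r=11.5 sphere is present, so the union is just that shape — 1 connected region. Overall, the cross-section is a single solid region. The nearest boundary edge runs (2.20, -0.91)→(2.38, 0.00); distance from the point to it = 2.62 mm. The point is not inside any of the regions above, so it lies outside the cross-section (2.62 mm from the nearest boundary).

outside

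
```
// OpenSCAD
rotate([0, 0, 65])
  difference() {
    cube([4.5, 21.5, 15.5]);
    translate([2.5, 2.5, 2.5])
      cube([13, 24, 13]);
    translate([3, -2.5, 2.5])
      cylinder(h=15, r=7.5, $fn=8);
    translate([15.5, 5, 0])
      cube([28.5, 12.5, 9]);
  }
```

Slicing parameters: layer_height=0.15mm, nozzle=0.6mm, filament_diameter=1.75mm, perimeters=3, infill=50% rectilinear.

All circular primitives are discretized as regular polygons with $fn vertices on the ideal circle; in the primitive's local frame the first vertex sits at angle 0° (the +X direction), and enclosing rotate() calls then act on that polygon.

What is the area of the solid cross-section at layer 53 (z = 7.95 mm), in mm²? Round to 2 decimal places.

At z = 7.95 mm: the cube (footprint 4.5×21.5) is included at this height (area 96.75 mm²); the 13×24 cube at (2.5, 2.5) contributes its full rectangle (area 312.00 mm²); the cylinder at (3, -2.5): section is a regular 8-gon, circumradius r=7.5 (area = (8/2)·7.500²·sin(360°/8) = 159.10 mm²); the cube at (15.5, 5) (footprint 28.5×12.5) is included at this height (area 356.25 mm²); Subtracting the remaining from the first: starting from the 4.5×21.5 cube (96.75 mm²), the 13×24 cube at (2.5, 2.5) partially overlaps it — only the 38.00 mm² overlap (of its 312.00 mm²) is removed, clipping the outline; the r=7.5 cylinder at (3, -2.5) partially overlaps it — only the 15.69 mm² overlap (of its 159.10 mm²) is removed, clipping the outline; the 28.5×12.5 cube at (15.5, 5) misses the remaining region (no effect) — area = 43.06 mm²; (whole slice rotated 65° about Z — lengths, areas and connectivity unchanged). Overall, the cross-section is a single solid region. Net area = 43.06 mm².

43.06 mm²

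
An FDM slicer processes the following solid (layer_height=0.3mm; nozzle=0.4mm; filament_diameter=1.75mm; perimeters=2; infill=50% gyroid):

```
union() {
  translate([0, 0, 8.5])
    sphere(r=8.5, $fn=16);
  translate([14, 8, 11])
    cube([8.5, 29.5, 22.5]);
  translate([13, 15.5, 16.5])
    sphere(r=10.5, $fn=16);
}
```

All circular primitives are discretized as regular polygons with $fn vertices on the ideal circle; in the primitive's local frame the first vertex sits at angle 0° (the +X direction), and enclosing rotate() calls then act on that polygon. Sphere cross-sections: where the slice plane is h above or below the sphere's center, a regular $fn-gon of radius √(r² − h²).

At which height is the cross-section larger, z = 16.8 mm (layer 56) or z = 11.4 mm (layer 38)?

Layer 56 (z = 16.8): the sphere: section is a regular 16-gon, circumradius = √(r²−h²) = √(8.5²−8.3²) = 1.833 (area = (16/2)·1.833²·sin(360°/16) = 10.29 mm²); the cube at (14, 8) is present — its section is the full 8.5×29.5 rectangle (area 250.75 mm²); the r=10.5 sphere at (13, 15.5) contributes a regular 16-gon of circumradius √(10.5²−0.3²) = 10.496 (area = (16/2)·10.496²·sin(360°/16) = 337.25 mm²); Taking the union: the regions partially overlap — summed areas 598.29 mm² minus the doubly-counted overlap 131.84 mm² gives 466.45 mm² — area = 466.45 mm². So its area = 466.45 mm². Layer 38 (z = 11.4): the sphere: section is a regular 16-gon, circumradius = √(r²−h²) = √(8.5²−2.9²) = 7.990 (area = (16/2)·7.990²·sin(360°/16) = 195.44 mm²); the cube at (14, 8) (footprint 8.5×29.5) is included at this height (area 250.75 mm²); the r=10.5 sphere at (13, 15.5) contributes a regular 16-gon of circumradius √(10.5²−5.1²) = 9.178 (area = (16/2)·9.178²·sin(360°/16) = 257.90 mm²); Merging all regions: the regions partially overlap — summed areas 704.09 mm² minus the doubly-counted overlap 106.98 mm² gives 597.11 mm² — area = 597.11 mm². So its area = 597.11 mm². Layer 38 is larger (597.11 vs 466.45 mm²).

layer 38 (z = 11.4 mm)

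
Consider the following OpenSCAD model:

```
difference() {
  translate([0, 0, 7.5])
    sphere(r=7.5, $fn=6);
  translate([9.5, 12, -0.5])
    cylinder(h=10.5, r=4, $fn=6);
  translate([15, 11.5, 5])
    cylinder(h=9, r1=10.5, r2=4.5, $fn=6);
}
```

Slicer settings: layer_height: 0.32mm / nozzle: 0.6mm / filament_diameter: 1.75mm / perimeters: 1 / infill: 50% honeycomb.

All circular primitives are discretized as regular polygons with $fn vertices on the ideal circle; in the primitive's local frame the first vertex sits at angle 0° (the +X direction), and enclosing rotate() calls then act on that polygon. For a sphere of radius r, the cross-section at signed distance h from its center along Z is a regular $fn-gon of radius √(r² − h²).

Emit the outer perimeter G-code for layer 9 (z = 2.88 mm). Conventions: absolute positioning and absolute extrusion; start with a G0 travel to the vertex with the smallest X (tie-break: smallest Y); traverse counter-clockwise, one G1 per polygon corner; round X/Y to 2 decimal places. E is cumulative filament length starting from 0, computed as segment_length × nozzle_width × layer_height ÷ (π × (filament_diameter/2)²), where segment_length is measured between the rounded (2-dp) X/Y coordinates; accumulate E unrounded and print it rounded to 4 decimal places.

G0 X-5.91 Y0.00 Z2.88
G1 X-2.95 Y-5.12 E0.4721
G1 X2.95 Y-5.12 E0.9430
G1 X5.91 Y0.00 E1.4151
G1 X2.95 Y5.12 E1.8872
G1 X-2.95 Y5.12 E2.3582
G1 X-5.91 Y0.00 E2.8303

At z = 2.88 mm: the sphere: section is a regular 6-gon, circumradius = √(r²−h²) = √(7.5²−4.62²) = 5.908; the cylinder at (9.5, 12): section is a regular 6-gon, circumradius r=4; the cone at (15, 11.5) is absent (z outside [5, 14]); Taking the first minus the rest: starting from the r=7.5 sphere, the r=4 cylinder at (9.5, 12) misses the remaining region (no effect) — 1 connected region. The outline is a single polygon with 6 vertices. Extrusion per mm of travel: 0.6 × 0.32 / (π × 0.875²) = 0.079824. Accumulating E over each segment gives final E = 2.8303.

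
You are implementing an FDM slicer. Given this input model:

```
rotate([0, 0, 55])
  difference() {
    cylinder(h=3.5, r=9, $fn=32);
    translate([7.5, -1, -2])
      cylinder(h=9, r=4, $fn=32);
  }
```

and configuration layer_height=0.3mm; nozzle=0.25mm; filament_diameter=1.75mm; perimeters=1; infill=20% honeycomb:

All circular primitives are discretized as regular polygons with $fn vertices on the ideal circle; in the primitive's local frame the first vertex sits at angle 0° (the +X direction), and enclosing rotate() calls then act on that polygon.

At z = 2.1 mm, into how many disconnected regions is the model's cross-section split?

1

At z = 2.1 mm: the r=9 cylinder gives a regular 32-gon of circumradius 9 (constant along its height); the cylinder at (7.5, -1): section is a regular 32-gon, circumradius r=4; Subtracting the remaining from the first: starting from the r=9 cylinder, the r=4 cylinder at (7.5, -1) partially overlaps it — only the 33.73 mm² overlap (of its 49.94 mm²) is removed, clipping the outline — 1 connected region; (whole slice rotated 55° about Z — lengths, areas and connectivity unchanged). The result has 1 disconnected region.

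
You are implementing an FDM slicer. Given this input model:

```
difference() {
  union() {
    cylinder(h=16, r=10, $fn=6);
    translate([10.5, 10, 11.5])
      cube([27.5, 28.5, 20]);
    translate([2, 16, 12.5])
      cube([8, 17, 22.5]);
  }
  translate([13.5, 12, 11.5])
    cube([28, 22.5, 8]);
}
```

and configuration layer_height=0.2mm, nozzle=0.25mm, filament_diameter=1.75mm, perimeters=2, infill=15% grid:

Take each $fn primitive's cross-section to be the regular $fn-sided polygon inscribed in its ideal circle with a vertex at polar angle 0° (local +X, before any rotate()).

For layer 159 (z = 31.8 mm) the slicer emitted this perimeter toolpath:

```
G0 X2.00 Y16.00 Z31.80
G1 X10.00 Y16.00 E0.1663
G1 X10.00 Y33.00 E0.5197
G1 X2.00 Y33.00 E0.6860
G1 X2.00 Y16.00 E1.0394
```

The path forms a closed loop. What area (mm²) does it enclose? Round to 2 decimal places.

Apply the shoelace formula to the sequence of (X, Y) vertices; enclosed area = 136.00 mm².

136.00 mm²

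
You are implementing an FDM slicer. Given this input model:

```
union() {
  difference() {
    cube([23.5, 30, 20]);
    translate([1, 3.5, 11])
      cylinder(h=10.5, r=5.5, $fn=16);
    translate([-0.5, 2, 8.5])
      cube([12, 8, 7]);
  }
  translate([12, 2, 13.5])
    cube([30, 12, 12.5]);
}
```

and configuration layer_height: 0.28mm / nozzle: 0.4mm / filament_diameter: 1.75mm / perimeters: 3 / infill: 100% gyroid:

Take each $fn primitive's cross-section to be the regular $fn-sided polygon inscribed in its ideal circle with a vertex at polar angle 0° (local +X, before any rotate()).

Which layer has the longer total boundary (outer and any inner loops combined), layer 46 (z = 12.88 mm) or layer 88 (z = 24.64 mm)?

Layer 46 (z = 12.88): the 23.5×30 cube contributes its full rectangle (perimeter 107.00 mm); the r=5.5 cylinder at (1, 3.5) contributes a regular 16-gon of circumradius 5.5 (perimeter = 2·16·5.500·sin(180°/16) = 34.34 mm); the 12×8 cube at (-0.5, 2) contributes its full rectangle (perimeter 40.00 mm); After the difference (first − rest): starting from the 23.5×30 cube, the r=5.5 cylinder at (1, 3.5) partially overlaps it — only the 49.63 mm² overlap (of its 92.61 mm²) is removed, clipping the outline; the 12×8 cube at (-0.5, 2) partially overlaps it — only the 53.92 mm² overlap (of its 96.00 mm²) is removed, clipping the outline — boundary = 118.94 mm; the cube at (12, 2) is absent (z outside [13.5, 26]); Merging all regions: only that combined region is present, so the union is just that shape — boundary = 118.94 mm. So its perimeter = 118.94 mm. Layer 88 (z = 24.64): the cube is absent (z outside [0, 20]); the cylinder at (1, 3.5) does not reach this height (z outside [11, 21.5]); the cube at (-0.5, 2) is absent (z outside [8.5, 15.5]); Taking the first minus the rest: the first operand is absent here, so nothing remains; the cube at (12, 2) (footprint 30×12) is included at this height (perimeter 84.00 mm); Taking the union: only the 30×12 cube at (12, 2) is present, so the union is just that shape — boundary = 84.00 mm. So its perimeter = 84.00 mm. Layer 46 is larger (118.94 vs 84.00 mm).

layer 46 (z = 12.88 mm)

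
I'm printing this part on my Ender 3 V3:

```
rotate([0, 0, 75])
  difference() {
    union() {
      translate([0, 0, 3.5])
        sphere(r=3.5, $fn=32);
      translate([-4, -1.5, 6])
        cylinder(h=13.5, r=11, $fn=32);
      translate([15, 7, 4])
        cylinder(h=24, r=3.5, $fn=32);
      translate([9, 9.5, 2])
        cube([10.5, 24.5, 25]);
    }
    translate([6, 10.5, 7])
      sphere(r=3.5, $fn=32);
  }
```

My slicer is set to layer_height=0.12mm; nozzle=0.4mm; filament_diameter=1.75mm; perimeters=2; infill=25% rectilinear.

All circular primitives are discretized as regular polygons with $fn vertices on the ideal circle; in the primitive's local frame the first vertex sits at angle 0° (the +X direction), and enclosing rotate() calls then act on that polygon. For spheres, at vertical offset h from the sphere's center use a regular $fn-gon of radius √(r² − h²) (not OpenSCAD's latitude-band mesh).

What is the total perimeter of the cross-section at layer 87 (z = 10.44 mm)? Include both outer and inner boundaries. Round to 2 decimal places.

At z = 10.44 mm: the sphere does not reach this height (|z−center|=6.940 > r=3.5); the r=11 cylinder at (-4, -1.5) gives a regular 32-gon of circumradius 11 (constant along its height) (perimeter = 2·32·11.000·sin(180°/32) = 69.00 mm); the r=3.5 cylinder at (15, 7) gives a regular 32-gon of circumradius 3.5 (constant along its height) (perimeter = 2·32·3.500·sin(180°/32) = 21.96 mm); the cube at (9, 9.5) is present — its section is the full 10.5×24.5 rectangle (perimeter 70.00 mm); Combining (union): the regions partially overlap (shared area 3.31 mm²), so the edge portions inside another operand are dropped and the merged outline is re-measured after clipping — boundary = 150.66 mm; the sphere at (6, 10.5): section is a regular 32-gon, circumradius = √(r²−h²) = √(3.5²−3.44²) = 0.645 (perimeter = 2·32·0.645·sin(180°/32) = 4.05 mm); Taking the first minus the rest: starting from the result so far, the r=3.5 sphere at (6, 10.5) misses the remaining region (no effect) — boundary = 150.66 mm; (whole slice rotated 75° about Z — lengths, areas and connectivity unchanged). Overall, the cross-section has 2 separate islands. Total boundary length (outer) = 150.66 mm.

150.66 mm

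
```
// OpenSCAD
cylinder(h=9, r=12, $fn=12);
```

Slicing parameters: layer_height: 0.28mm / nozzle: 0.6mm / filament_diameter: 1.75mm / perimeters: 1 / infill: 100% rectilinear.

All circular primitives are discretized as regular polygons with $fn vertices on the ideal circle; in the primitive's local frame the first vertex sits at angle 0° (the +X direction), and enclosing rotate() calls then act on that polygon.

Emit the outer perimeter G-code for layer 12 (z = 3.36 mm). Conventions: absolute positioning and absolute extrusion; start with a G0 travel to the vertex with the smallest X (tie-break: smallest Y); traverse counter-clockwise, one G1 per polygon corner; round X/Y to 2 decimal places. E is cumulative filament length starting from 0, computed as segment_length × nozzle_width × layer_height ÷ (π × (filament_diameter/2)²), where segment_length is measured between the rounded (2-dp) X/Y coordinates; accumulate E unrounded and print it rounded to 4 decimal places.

At z = 3.36 mm: the r=12 cylinder gives a regular 12-gon of circumradius 12 (constant along its height). The outline is a single polygon with 12 vertices. Extrusion per mm of travel: 0.6 × 0.28 / (π × 0.875²) = 0.069846. Accumulating E over each segment gives final E = 5.2058.

G0 X-12.00 Y0.00 Z3.36
G1 X-10.39 Y-6.00 E0.4339
G1 X-6.00 Y-10.39 E0.8675
G1 X0.00 Y-12.00 E1.3014
G1 X6.00 Y-10.39 E1.7353
G1 X10.39 Y-6.00 E2.1690
G1 X12.00 Y0.00 E2.6029
G1 X10.39 Y6.00 E3.0368
G1 X6.00 Y10.39 E3.4704
G1 X0.00 Y12.00 E3.9043
G1 X-6.00 Y10.39 E4.3382
G1 X-10.39 Y6.00 E4.7719
G1 X-12.00 Y0.00 E5.2058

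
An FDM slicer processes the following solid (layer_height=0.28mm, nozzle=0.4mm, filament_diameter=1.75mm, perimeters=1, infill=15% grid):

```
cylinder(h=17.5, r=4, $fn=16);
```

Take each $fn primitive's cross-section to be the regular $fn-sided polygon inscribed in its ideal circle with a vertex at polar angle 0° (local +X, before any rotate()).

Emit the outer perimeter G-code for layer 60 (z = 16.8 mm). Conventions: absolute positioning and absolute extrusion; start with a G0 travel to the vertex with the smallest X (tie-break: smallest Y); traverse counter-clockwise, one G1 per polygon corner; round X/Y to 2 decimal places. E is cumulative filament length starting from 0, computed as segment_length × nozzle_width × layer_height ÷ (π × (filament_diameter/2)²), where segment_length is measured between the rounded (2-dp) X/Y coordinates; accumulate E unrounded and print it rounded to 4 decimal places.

G0 X-4.00 Y0.00 Z16.80
G1 X-3.70 Y-1.53 E0.0726
G1 X-2.83 Y-2.83 E0.1454
G1 X-1.53 Y-3.70 E0.2183
G1 X0.00 Y-4.00 E0.2909
G1 X1.53 Y-3.70 E0.3635
G1 X2.83 Y-2.83 E0.4363
G1 X3.70 Y-1.53 E0.5092
G1 X4.00 Y0.00 E0.5818
G1 X3.70 Y1.53 E0.6544
G1 X2.83 Y2.83 E0.7272
G1 X1.53 Y3.70 E0.8000
G1 X0.00 Y4.00 E0.8726
G1 X-1.53 Y3.70 E0.9452
G1 X-2.83 Y2.83 E1.0181
G1 X-3.70 Y1.53 E1.0909
G1 X-4.00 Y0.00 E1.1635

At z = 16.8 mm: the r=4 cylinder contributes a regular 16-gon of circumradius 4. The outline is a single polygon with 16 vertices. Extrusion per mm of travel: 0.4 × 0.28 / (π × 0.875²) = 0.046564. Accumulating E over each segment gives final E = 1.1635.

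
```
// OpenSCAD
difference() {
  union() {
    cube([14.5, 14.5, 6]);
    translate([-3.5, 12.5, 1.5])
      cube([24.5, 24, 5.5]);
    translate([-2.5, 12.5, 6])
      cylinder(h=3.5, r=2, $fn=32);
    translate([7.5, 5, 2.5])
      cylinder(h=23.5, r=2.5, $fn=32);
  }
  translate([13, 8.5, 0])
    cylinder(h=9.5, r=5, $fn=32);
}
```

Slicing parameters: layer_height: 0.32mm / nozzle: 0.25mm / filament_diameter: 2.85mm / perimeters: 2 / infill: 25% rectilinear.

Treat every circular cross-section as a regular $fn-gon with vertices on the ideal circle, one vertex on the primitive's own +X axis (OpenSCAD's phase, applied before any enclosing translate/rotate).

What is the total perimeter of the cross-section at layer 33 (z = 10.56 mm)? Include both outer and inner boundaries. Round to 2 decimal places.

15.68 mm

At z = 10.56 mm: the cube does not reach this height (z outside [0, 6]); the cube at (-3.5, 12.5) does not reach this height (z outside [1.5, 7]); the cylinder at (-2.5, 12.5) is not intersected at this z (z outside [6, 9.5]); the cylinder at (7.5, 5): section is a regular 32-gon, circumradius r=2.5 (perimeter = 2·32·2.500·sin(180°/32) = 15.68 mm); Combining (union): only the r=2.5 cylinder at (7.5, 5) is present, so the union is just that shape — boundary = 15.68 mm; the cylinder at (13, 8.5) is not intersected at this z (z outside [0, 9.5]); After the difference (first − rest): none of the subtracted shapes is present at this height, so that combined region is unchanged — boundary = 15.68 mm. Overall, the cross-section is a single solid region. Total boundary length (outer) = 15.68 mm.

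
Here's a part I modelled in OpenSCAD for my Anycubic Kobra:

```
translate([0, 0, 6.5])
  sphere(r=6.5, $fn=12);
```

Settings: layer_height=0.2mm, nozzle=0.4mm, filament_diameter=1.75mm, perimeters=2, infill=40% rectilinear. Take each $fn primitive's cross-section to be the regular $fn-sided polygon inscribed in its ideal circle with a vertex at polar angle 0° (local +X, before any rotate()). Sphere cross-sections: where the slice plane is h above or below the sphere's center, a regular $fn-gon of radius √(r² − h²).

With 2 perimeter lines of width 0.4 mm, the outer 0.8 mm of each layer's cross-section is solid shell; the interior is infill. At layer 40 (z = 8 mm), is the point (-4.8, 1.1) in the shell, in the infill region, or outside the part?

infill

At z = 8 mm: the r=6.5 sphere contributes a regular 12-gon of circumradius √(6.5²−1.5²) = 6.325. Overall, the cross-section is a single solid region. The nearest boundary edge runs (-5.48, 3.16)→(-6.32, 0.00); distance from the point to it = 1.19 mm. The point is inside the cross-section and 1.19 mm from the nearest boundary — more than the 0.8 mm shell width (2 × 0.4), so it's in the infill interior.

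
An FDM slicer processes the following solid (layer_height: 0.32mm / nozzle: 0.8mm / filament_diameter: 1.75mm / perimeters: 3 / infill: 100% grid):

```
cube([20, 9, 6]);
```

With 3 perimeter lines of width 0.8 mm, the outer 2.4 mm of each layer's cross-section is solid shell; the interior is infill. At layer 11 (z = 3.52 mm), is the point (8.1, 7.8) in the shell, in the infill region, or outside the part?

At z = 3.52 mm: the 20×9 cube contributes its full rectangle. Overall, the cross-section is a single solid region. The nearest boundary edge runs (20.00, 9.00)→(0.00, 9.00); distance from the point to it = 1.20 mm. The point is inside the cross-section, 1.20 mm from the nearest boundary — within the 2.4 mm shell band (3 × 0.8).

shell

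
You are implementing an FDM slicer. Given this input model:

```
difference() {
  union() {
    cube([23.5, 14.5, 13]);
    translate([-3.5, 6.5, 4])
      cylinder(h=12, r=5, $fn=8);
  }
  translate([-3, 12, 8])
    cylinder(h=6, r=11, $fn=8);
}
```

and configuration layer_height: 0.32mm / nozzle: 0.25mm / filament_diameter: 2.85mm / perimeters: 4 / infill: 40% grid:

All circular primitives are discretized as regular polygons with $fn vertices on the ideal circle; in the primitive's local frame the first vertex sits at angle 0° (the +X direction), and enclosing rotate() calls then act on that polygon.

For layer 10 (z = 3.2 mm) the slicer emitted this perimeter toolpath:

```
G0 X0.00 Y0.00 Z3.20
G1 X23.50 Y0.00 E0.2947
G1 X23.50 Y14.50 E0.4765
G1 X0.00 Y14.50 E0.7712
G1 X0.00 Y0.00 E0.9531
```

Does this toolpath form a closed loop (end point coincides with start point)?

Start point (G0): (0.00, 0.00). End point (last G1): the path returns to the start — closed.

yes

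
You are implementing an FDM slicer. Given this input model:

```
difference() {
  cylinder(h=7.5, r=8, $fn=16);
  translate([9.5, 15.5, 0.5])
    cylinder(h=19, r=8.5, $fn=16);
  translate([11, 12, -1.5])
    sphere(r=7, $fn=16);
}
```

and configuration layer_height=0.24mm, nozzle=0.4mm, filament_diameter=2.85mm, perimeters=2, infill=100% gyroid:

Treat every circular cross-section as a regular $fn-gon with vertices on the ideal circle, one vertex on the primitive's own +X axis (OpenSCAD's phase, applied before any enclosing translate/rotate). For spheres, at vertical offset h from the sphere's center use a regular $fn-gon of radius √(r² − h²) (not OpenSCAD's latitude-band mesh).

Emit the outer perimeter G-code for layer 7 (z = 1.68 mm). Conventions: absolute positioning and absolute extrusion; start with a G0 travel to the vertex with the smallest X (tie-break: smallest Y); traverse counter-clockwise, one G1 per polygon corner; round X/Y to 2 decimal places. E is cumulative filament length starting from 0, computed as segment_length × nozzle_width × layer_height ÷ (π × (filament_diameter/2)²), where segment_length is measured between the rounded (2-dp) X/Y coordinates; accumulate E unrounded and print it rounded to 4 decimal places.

At z = 1.68 mm: the r=8 cylinder contributes a regular 16-gon of circumradius 8; the cylinder at (9.5, 15.5): section is a regular 16-gon, circumradius r=8.5; the r=7 sphere at (11, 12) slices to a regular 16-gon of circumradius 6.236 (√(r²−h²) with h=3.18 from center); Subtracting the remaining from the first: starting from the r=8 cylinder, the r=8.5 cylinder at (9.5, 15.5) misses the remaining region (no effect); the r=7 sphere at (11, 12) misses the remaining region (no effect) — 1 connected region. The outline is a single polygon with 16 vertices. Extrusion per mm of travel: 0.4 × 0.24 / (π × 1.425²) = 0.015048. Accumulating E over each segment gives final E = 0.7516.

G0 X-8.00 Y0.00 Z1.68
G1 X-7.39 Y-3.06 E0.0470
G1 X-5.66 Y-5.66 E0.0940
G1 X-3.06 Y-7.39 E0.1409
G1 X0.00 Y-8.00 E0.1879
G1 X3.06 Y-7.39 E0.2349
G1 X5.66 Y-5.66 E0.2819
G1 X7.39 Y-3.06 E0.3288
G1 X8.00 Y0.00 E0.3758
G1 X7.39 Y3.06 E0.4228
G1 X5.66 Y5.66 E0.4698
G1 X3.06 Y7.39 E0.5167
G1 X0.00 Y8.00 E0.5637
G1 X-3.06 Y7.39 E0.6107
G1 X-5.66 Y5.66 E0.6577
G1 X-7.39 Y3.06 E0.7046
G1 X-8.00 Y0.00 E0.7516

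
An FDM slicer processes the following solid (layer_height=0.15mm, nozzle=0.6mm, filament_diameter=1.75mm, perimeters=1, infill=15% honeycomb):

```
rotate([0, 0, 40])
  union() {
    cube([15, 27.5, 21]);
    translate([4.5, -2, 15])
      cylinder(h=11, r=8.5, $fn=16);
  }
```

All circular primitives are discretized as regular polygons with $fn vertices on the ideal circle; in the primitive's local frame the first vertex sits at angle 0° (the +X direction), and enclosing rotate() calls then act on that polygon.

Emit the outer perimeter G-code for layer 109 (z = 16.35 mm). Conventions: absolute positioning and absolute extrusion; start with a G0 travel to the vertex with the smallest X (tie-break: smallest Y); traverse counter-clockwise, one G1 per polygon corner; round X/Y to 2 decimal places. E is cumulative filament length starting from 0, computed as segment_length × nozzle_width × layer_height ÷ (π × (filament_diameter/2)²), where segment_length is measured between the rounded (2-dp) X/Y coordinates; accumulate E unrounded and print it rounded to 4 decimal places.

G0 X-17.68 Y21.07 Z16.35
G1 X-3.23 Y3.85 E0.8411
G1 X-3.73 Y2.10 E0.9092
G1 X-3.37 Y-1.20 E1.0334
G1 X-1.78 Y-4.10 E1.1572
G1 X0.81 Y-6.18 E1.2815
G1 X3.99 Y-7.11 E1.4055
G1 X7.29 Y-6.75 E1.5297
G1 X10.20 Y-5.15 E1.6539
G1 X12.27 Y-2.56 E1.7780
G1 X13.20 Y0.62 E1.9020
G1 X12.84 Y3.92 E2.0262
G1 X11.24 Y6.82 E2.1501
G1 X9.65 Y8.10 E2.2265
G1 X11.49 Y9.64 E2.3163
G1 X-6.19 Y30.71 E3.3454
G1 X-17.68 Y21.07 E3.9066

At z = 16.35 mm: the cube (footprint 15×27.5) is included at this height; the r=8.5 cylinder at (4.5, -2) gives a regular 16-gon of circumradius 8.5 (constant along its height); Combining (union): the regions partially overlap (shared area 65.57 mm²), so overlapping operands fuse into one piece — 1 connected region; (whole slice rotated 40° about Z — lengths, areas and connectivity unchanged). The outline is a single polygon with 16 vertices. Extrusion per mm of travel: 0.6 × 0.15 / (π × 0.875²) = 0.037418. Accumulating E over each segment gives final E = 3.9066.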